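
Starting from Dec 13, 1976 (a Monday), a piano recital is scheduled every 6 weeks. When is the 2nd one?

The 2nd occurrence is 1 interval after the first: 1 × 42 = 42 days after Dec 13, 1976.
Dec has 31 days — 18 days to the end of Dec leaves 24.
24 days into Jan → Jan 24, 1977.

Jan 24, 1977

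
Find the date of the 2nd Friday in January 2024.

January 12, 2024

January 2024 begins on a Monday, so the first Friday is January 5 (4 days later).
The 2nd Friday is 1 weeks later: 5 + 7 = 12.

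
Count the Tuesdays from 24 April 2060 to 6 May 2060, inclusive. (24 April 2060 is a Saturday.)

2

24 April 2060 is a Saturday; the first Tuesday on or after it is 27 April 2060 (3 days later).
From 27 April 2060 to 6 May 2060: 3 + 6 = 9 days (rest of April, May).
9 ÷ 7 = 1 full weeks with remainder 2, so 1 more Tuesdays after the first → 2.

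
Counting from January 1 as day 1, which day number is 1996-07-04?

186

Days in months before July: 31 + 29 + 31 + 30 + 31 + 30 = 182.
Plus 4 days into July → day 186.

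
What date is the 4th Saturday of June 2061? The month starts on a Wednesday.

June 2061 begins on a Wednesday, so the first Saturday is June 4 (3 days later).
The 4th Saturday is 3 weeks later: 4 + 21 = 25.

25 June 2061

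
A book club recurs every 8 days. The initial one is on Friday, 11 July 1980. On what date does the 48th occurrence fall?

22 July 1981

The 48th occurrence is 47 intervals after the first: 47 × 8 = 376 days after 11 July 1980.
July has 31 days — 20 days to the end of July leaves 356.
August has 31 days (325 left).
September has 30 days (295 left).
October has 31 days (264 left).
November has 30 days (234 left).
December has 31 days (203 left).
January has 31 days (172 left).
February has 28 days (144 left).
March has 31 days (113 left).
April has 30 days (83 left).
May has 31 days (52 left).
June has 30 days (22 left).
22 days into July → 22 July 1981.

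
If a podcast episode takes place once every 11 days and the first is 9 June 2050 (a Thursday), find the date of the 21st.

15 January 2051

The 21st occurrence is 20 intervals after the first: 20 × 11 = 220 days after 9 June 2050.
June has 30 days — 21 days to the end of June leaves 199.
July has 31 days (168 left).
August has 31 days (137 left).
September has 30 days (107 left).
October has 31 days (76 left).
November has 30 days (46 left).
December has 31 days (15 left).
15 days into January → 15 January 2051.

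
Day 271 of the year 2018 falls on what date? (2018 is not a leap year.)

Jan has 31 days (271 − 31 = 240 remain).
Feb has 28 days (240 − 28 = 212 remain).
Mar has 31 days (212 − 31 = 181 remain).
Apr has 30 days (181 − 30 = 151 remain).
May has 31 days (151 − 31 = 120 remain).
Jun has 30 days (120 − 30 = 90 remain).
Jul has 31 days (90 − 31 = 59 remain).
Aug has 31 days (59 − 31 = 28 remain).
28 into Sep → Sep 28.

Sep 28, 2018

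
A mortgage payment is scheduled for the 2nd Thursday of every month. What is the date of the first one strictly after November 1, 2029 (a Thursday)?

November 2029 starts on a Thursday; its first Thursday is the 1st, so the 2nd Thursday is the 8th — November 8, 2029.
November 8, 2029 is after November 1, 2029, so that is the next one.

November 8, 2029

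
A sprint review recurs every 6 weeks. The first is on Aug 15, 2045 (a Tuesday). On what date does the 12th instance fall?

Nov 20, 2046

The 12th occurrence is 11 intervals after the first: 11 × 42 = 462 days after Aug 15, 2045.
Aug has 31 days — 16 days to the end of Aug leaves 446.
From end of Aug to end of 2045 is 122 days (324 left).
Jan has 31 days (293 left).
Feb has 28 days (265 left).
Mar has 31 days (234 left).
Apr has 30 days (204 left).
May has 31 days (173 left).
Jun has 30 days (143 left).
Jul has 31 days (112 left).
Aug has 31 days (81 left).
Sep has 30 days (51 left).
Oct has 31 days (20 left).
20 days into Nov → Nov 20, 2046.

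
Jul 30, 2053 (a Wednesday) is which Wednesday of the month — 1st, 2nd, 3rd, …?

Day 30 falls in week ⌈30/7⌉ of the month.
Days 1–7 hold the 1st Wednesday, 8–14 the 2nd, 15–21 the 3rd, 22–28 the 4th, 29–31 the 5th.
30 is in the range for the 5th.

5th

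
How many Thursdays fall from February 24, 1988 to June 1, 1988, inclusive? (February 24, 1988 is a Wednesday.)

February 24, 1988 is a Wednesday; the first Thursday on or after it is February 25, 1988 (1 day later).
From February 25, 1988 to June 1, 1988: 4 + 31 + 30 + 31 + 1 = 97 days (rest of February, March, April, May, June).
97 ÷ 7 = 13 full weeks with remainder 6, so 13 more Thursdays after the first → 14.

14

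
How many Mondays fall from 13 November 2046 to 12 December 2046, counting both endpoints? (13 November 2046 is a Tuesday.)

4

13 November 2046 is a Tuesday; the first Monday on or after it is 19 November 2046 (6 days later).
From 19 November 2046 to 12 December 2046: 11 + 12 = 23 days (rest of November, December).
23 ÷ 7 = 3 full weeks with remainder 2, so 3 more Mondays after the first → 4.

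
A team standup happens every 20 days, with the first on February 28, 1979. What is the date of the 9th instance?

August 7, 1979

The 9th occurrence is 8 intervals after the first: 8 × 20 = 160 days after February 28, 1979.
February has 28 days — 0 days to the end of February leaves 160.
March has 31 days (129 left).
April has 30 days (99 left).
May has 31 days (68 left).
June has 30 days (38 left).
July has 31 days (7 left).
7 days into August → August 7, 1979.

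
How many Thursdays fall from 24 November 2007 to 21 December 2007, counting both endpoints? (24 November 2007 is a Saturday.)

24 November 2007 is a Saturday; the first Thursday on or after it is 29 November 2007 (5 days later).
From 29 November 2007 to 21 December 2007: 1 + 21 = 22 days (rest of November, December).
22 ÷ 7 = 3 full weeks with remainder 1, so 3 more Thursdays after the first → 4.

4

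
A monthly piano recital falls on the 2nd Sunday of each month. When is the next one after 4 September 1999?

September 1999 starts on a Wednesday; its first Sunday is the 5th, so the 2nd Sunday is the 12th — 12 September 1999.
12 September 1999 is after 4 September 1999, so that is the next one.

12 September 1999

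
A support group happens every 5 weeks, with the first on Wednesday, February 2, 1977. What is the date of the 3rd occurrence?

The 3rd occurrence is 2 intervals after the first: 2 × 35 = 70 days after February 2, 1977.
February has 28 days — 26 days to the end of February leaves 44.
March has 31 days (13 left).
13 days into April → April 13, 1977.

April 13, 1977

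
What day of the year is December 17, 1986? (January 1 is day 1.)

Days in months before December: 31 + 28 + 31 + 30 + 31 + 30 + 31 + 31 + 30 + 31 + 30 = 334.
Plus 17 days into December → day 351.

351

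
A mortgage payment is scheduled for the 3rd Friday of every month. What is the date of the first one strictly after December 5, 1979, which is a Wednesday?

December 1979 starts on a Saturday; its first Friday is the 7th, so the 3rd Friday is the 21st — December 21, 1979.
December 21, 1979 is after December 5, 1979, so that is the next one.

December 21, 1979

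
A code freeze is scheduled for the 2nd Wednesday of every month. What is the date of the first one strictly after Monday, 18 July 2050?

10 August 2050

July 2050 starts on a Friday; its first Wednesday is the 6th, so the 2nd Wednesday is the 13th — 13 July 2050.
That is not after 18 July 2050, so look at August 2050.
August 2050 starts on a Monday; its first Wednesday is the 3rd, so the 2nd Wednesday is the 10th — 10 August 2050.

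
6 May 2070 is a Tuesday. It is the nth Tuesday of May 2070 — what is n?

1st

Day 6 falls in week ⌈6/7⌉ of the month.
Days 1–7 hold the 1st Tuesday, 8–14 the 2nd, 15–21 the 3rd, 22–28 the 4th, 29–31 the 5th.
6 is in the range for the 1st.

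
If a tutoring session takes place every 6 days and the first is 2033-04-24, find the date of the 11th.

2033-06-23

The 11th occurrence is 10 intervals after the first: 10 × 6 = 60 days after 2033-04-24.
April has 30 days — 6 days to the end of April leaves 54.
May has 31 days (23 left).
23 days into June → 2033-06-23.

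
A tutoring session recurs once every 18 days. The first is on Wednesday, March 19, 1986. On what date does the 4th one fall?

The 4th occurrence is 3 intervals after the first: 3 × 18 = 54 days after March 19, 1986.
March has 31 days — 12 days to the end of March leaves 42.
April has 30 days (12 left).
12 days into May → May 12, 1986.

May 12, 1986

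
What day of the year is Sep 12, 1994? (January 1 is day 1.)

255

Days in months before Sep: 31 + 28 + 31 + 30 + 31 + 30 + 31 + 31 = 243.
Plus 12 days into Sep → day 255.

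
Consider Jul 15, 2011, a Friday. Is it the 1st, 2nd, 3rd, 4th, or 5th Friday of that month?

3rd

Day 15 falls in week ⌈15/7⌉ of the month.
Days 1–7 hold the 1st Friday, 8–14 the 2nd, 15–21 the 3rd, 22–28 the 4th, 29–31 the 5th.
15 is in the range for the 3rd.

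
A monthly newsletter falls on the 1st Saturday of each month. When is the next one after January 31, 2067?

January 2067 starts on a Saturday, so its 1st Saturday is January 1, 2067.
That is not after January 31, 2067, so look at February 2067.
February 2067 starts on a Tuesday, so its 1st Saturday is February 5, 2067 (4 days in).

February 5, 2067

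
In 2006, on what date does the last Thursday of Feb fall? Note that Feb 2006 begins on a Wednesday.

Feb 23, 2006

Feb 2006 begins on a Wednesday, so the first Thursday is Feb 2 (1 day later).
Feb 2006 has 28 days. Adding weeks: 2, 9, 16, 23 — the last one ≤ 28 is the 23rd.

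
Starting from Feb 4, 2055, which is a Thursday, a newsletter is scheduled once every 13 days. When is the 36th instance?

The 36th occurrence is 35 intervals after the first: 35 × 13 = 455 days after Feb 4, 2055.
Feb has 28 days — 24 days to the end of Feb leaves 431.
From end of Feb to end of 2055 is 306 days (125 left).
Jan has 31 days (94 left).
Feb has 29 days (65 left).
Mar has 31 days (34 left).
Apr has 30 days (4 left).
4 days into May → May 4, 2056.

May 4, 2056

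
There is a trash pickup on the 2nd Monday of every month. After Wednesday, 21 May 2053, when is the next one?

May 2053 starts on a Thursday; its first Monday is the 5th, so the 2nd Monday is the 12th — 12 May 2053.
That is not after 21 May 2053, so look at June 2053.
June 2053 starts on a Sunday; its first Monday is the 2nd, so the 2nd Monday is the 9th — 9 June 2053.

9 June 2053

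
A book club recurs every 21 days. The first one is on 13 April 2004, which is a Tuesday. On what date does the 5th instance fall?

6 July 2004

The 5th occurrence is 4 intervals after the first: 4 × 21 = 84 days after 13 April 2004.
April has 30 days — 17 days to the end of April leaves 67.
May has 31 days (36 left).
June has 30 days (6 left).
6 days into July → 6 July 2004.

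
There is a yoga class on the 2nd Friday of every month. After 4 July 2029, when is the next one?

13 July 2029

July 2029 starts on a Sunday; its first Friday is the 6th, so the 2nd Friday is the 13th — 13 July 2029.
13 July 2029 is after 4 July 2029, so that is the next one.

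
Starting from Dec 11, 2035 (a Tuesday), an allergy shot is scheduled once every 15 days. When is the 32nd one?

The 32nd occurrence is 31 intervals after the first: 31 × 15 = 465 days after Dec 11, 2035.
Dec has 31 days — 20 days to the end of Dec leaves 445.
2036 has 366 days (79 left).
Jan has 31 days (48 left).
Feb has 28 days (20 left).
20 days into Mar → Mar 20, 2037.

Mar 20, 2037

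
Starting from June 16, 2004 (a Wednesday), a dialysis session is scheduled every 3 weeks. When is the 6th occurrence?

The 6th occurrence is 5 intervals after the first: 5 × 21 = 105 days after June 16, 2004.
June has 30 days — 14 days to the end of June leaves 91.
July has 31 days (60 left).
August has 31 days (29 left).
29 days into September → September 29, 2004.

September 29, 2004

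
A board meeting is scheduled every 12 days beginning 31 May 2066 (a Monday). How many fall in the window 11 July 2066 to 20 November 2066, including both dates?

Occurrences land 12·i days after 31 May 2066 for i = 0, 1, 2, …
11 July 2066 is 41 days after the start; 41 ÷ 12 = 3 remainder 5; since the remainder is 5, round up to i = 4. First occurrence in the window: #5 on 18 July 2066 (4×12 = 48 days in).
20 November 2066 is 173 days after the start; 173 ÷ 12 = 14 remainder 5. Last occurrence in the window: #15 on 15 November 2066.
Occurrences #5 through #15: 11 in total.

11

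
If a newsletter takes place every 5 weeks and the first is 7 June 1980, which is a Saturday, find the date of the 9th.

14 March 1981

The 9th occurrence is 8 intervals after the first: 8 × 35 = 280 days after 7 June 1980.
June has 30 days — 23 days to the end of June leaves 257.
July has 31 days (226 left).
August has 31 days (195 left).
September has 30 days (165 left).
October has 31 days (134 left).
November has 30 days (104 left).
December has 31 days (73 left).
January has 31 days (42 left).
February has 28 days (14 left).
14 days into March → 14 March 1981.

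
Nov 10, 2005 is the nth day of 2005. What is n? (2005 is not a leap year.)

Days in months before Nov: 31 + 28 + 31 + 30 + 31 + 30 + 31 + 31 + 30 + 31 = 304.
Plus 10 days into Nov → day 314.

314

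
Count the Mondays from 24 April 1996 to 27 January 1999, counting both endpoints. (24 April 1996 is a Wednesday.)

144

24 April 1996 is a Wednesday; the first Monday on or after it is 29 April 1996 (5 days later).
From 29 April 1996 to 27 January 1999: 246 + 365 + 365 + 27 = 1003 days (rest of 1996, 1997, 1998, to 27 January 1999 in 1999).
1003 ÷ 7 = 143 full weeks with remainder 2, so 143 more Mondays after the first → 144.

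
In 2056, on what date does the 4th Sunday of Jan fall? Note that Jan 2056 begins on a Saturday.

Jan 23, 2056

Jan 2056 begins on a Saturday, so the first Sunday is Jan 2 (1 day later).
The 4th Sunday is 3 weeks later: 2 + 21 = 23.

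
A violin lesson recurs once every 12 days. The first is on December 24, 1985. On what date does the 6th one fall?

February 22, 1986

The 6th occurrence is 5 intervals after the first: 5 × 12 = 60 days after December 24, 1985.
December has 31 days — 7 days to the end of December leaves 53.
January has 31 days (22 left).
22 days into February → February 22, 1986.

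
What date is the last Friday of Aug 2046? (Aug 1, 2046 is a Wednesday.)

Aug 2046 begins on a Wednesday, so the first Friday is Aug 3 (2 days later).
Aug 2046 has 31 days. Adding weeks: 3, 10, 17, 24, 31 — the last one ≤ 31 is the 31st.

Aug 31, 2046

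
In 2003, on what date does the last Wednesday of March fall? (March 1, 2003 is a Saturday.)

March 26, 2003

March 2003 begins on a Saturday, so the first Wednesday is March 5 (4 days later).
March 2003 has 31 days. Adding weeks: 5, 12, 19, 26 — the last one ≤ 31 is the 26th.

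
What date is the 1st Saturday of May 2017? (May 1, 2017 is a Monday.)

6 May 2017

May 2017 begins on a Monday, so the first Saturday is May 6 (5 days later).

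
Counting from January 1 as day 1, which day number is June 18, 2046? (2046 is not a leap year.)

Days in months before June: 31 + 28 + 31 + 30 + 31 = 151.
Plus 18 days into June → day 169.

169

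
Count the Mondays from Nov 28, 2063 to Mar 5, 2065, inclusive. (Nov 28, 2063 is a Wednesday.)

66

Nov 28, 2063 is a Wednesday; the first Monday on or after it is Dec 3, 2063 (5 days later).
From Dec 3, 2063 to Mar 5, 2065: 28 + 366 + 64 = 458 days (rest of 2063, 2064, to Mar 5, 2065 in 2065).
458 ÷ 7 = 65 full weeks with remainder 3, so 65 more Mondays after the first → 66.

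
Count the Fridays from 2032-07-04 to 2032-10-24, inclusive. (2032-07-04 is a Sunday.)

2032-07-04 is a Sunday; the first Friday on or after it is 2032-07-09 (5 days later).
From 2032-07-09 to 2032-10-24: 22 + 31 + 30 + 24 = 107 days (rest of July, August, September, October).
107 ÷ 7 = 15 full weeks with remainder 2, so 15 more Fridays after the first → 16.

16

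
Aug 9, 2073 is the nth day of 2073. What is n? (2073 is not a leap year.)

221

Days in months before Aug: 31 + 28 + 31 + 30 + 31 + 30 + 31 = 212.
Plus 9 days into Aug → day 221.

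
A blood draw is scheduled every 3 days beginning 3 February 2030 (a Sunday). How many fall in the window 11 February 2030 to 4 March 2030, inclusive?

7

Occurrences land 3·i days after 3 February 2030 for i = 0, 1, 2, …
11 February 2030 is 8 days after the start; 8 ÷ 3 = 2 remainder 2; since the remainder is 2, round up to i = 3. First occurrence in the window: #4 on 12 February 2030 (3×3 = 9 days in).
4 March 2030 is 29 days after the start; 29 ÷ 3 = 9 remainder 2. Last occurrence in the window: #10 on 2 March 2030.
Occurrences #4 through #10: 7 in total.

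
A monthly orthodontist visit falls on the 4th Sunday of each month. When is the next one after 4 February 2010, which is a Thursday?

February 2010 starts on a Monday; its first Sunday is the 7th, so the 4th Sunday is the 28th — 28 February 2010.
28 February 2010 is after 4 February 2010, so that is the next one.

28 February 2010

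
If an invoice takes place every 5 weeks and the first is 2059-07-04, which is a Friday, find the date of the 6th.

2059-12-26

The 6th occurrence is 5 intervals after the first: 5 × 35 = 175 days after 2059-07-04.
July has 31 days — 27 days to the end of July leaves 148.
August has 31 days (117 left).
September has 30 days (87 left).
October has 31 days (56 left).
November has 30 days (26 left).
26 days into December → 2059-12-26.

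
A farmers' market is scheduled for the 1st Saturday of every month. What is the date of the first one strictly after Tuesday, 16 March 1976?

3 April 1976

March 1976 starts on a Monday, so its 1st Saturday is 6 March 1976 (5 days in).
That is not after 16 March 1976, so look at April 1976.
April 1976 starts on a Thursday, so its 1st Saturday is 3 April 1976 (2 days in).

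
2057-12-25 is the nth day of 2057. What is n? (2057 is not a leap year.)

359

Days in months before December: 31 + 28 + 31 + 30 + 31 + 30 + 31 + 31 + 30 + 31 + 30 = 334.
Plus 25 days into December → day 359.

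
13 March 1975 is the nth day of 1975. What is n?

72

Days in months before March: 31 + 28 = 59.
Plus 13 days into March → day 72.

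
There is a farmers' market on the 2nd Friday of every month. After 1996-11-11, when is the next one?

1996-12-13

November 1996 starts on a Friday; its first Friday is the 1st, so the 2nd Friday is the 8th — 1996-11-08.
That is not after 1996-11-11, so look at December 1996.
December 1996 starts on a Sunday; its first Friday is the 6th, so the 2nd Friday is the 13th — 1996-12-13.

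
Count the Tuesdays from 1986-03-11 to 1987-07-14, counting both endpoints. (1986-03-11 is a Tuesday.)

1986-03-11 is a Tuesday; the first Tuesday on or after it is 1986-03-11.
From 1986-03-11 to 1987-07-14: 295 + 195 = 490 days (rest of 1986, to 1987-07-14 in 1987).
490 ÷ 7 = 70 full weeks with remainder 0, so 70 more Tuesdays after the first → 71.

71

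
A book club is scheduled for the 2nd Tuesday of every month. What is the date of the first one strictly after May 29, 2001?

May 2001 starts on a Tuesday; its first Tuesday is the 1st, so the 2nd Tuesday is the 8th — May 8, 2001.
That is not after May 29, 2001, so look at Jun 2001.
Jun 2001 starts on a Friday; its first Tuesday is the 5th, so the 2nd Tuesday is the 12th — Jun 12, 2001.

Jun 12, 2001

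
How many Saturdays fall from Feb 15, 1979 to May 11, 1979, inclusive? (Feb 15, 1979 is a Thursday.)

12

Feb 15, 1979 is a Thursday; the first Saturday on or after it is Feb 17, 1979 (2 days later).
From Feb 17, 1979 to May 11, 1979: 11 + 31 + 30 + 11 = 83 days (rest of Feb, Mar, Apr, May).
83 ÷ 7 = 11 full weeks with remainder 6, so 11 more Saturdays after the first → 12.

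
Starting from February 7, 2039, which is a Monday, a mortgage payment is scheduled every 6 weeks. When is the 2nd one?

The 2nd occurrence is 1 interval after the first: 1 × 42 = 42 days after February 7, 2039.
February has 28 days — 21 days to the end of February leaves 21.
21 days into March → March 21, 2039.

March 21, 2039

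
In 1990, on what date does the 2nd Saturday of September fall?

8 September 1990

September 1990 begins on a Saturday, so the first Saturday is September 1.
The 2nd Saturday is 1 weeks later: 1 + 7 = 8.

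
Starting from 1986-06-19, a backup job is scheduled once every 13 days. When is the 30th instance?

1987-07-01

The 30th occurrence is 29 intervals after the first: 29 × 13 = 377 days after 1986-06-19.
June has 30 days — 11 days to the end of June leaves 366.
July has 31 days (335 left).
August has 31 days (304 left).
September has 30 days (274 left).
October has 31 days (243 left).
November has 30 days (213 left).
December has 31 days (182 left).
January has 31 days (151 left).
February has 28 days (123 left).
March has 31 days (92 left).
April has 30 days (62 left).
May has 31 days (31 left).
June has 30 days (1 left).
1 day into July → 1987-07-01.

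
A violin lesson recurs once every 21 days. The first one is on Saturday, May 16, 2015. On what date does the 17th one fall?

April 16, 2016

The 17th occurrence is 16 intervals after the first: 16 × 21 = 336 days after May 16, 2015.
May has 31 days — 15 days to the end of May leaves 321.
June has 30 days (291 left).
July has 31 days (260 left).
August has 31 days (229 left).
September has 30 days (199 left).
October has 31 days (168 left).
November has 30 days (138 left).
December has 31 days (107 left).
January has 31 days (76 left).
February has 29 days (47 left).
March has 31 days (16 left).
16 days into April → April 16, 2016.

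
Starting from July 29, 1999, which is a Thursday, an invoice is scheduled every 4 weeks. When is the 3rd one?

The 3rd occurrence is 2 intervals after the first: 2 × 28 = 56 days after July 29, 1999.
July has 31 days — 2 days to the end of July leaves 54.
August has 31 days (23 left).
23 days into September → September 23, 1999.

September 23, 1999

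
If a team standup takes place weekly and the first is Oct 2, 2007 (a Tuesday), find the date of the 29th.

The 29th occurrence is 28 intervals after the first: 28 × 7 = 196 days after Oct 2, 2007.
Oct has 31 days — 29 days to the end of Oct leaves 167.
Nov has 30 days (137 left).
Dec has 31 days (106 left).
Jan has 31 days (75 left).
Feb has 29 days (46 left).
Mar has 31 days (15 left).
15 days into Apr → Apr 15, 2008.

Apr 15, 2008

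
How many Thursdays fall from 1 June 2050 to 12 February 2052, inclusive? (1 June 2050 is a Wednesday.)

1 June 2050 is a Wednesday; the first Thursday on or after it is 2 June 2050 (1 day later).
From 2 June 2050 to 12 February 2052: 212 + 365 + 43 = 620 days (rest of 2050, 2051, to 12 February 2052 in 2052).
620 ÷ 7 = 88 full weeks with remainder 4, so 88 more Thursdays after the first → 89.

89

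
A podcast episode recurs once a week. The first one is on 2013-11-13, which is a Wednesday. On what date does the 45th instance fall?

2014-09-17

The 45th occurrence is 44 intervals after the first: 44 × 7 = 308 days after 2013-11-13.
November has 30 days — 17 days to the end of November leaves 291.
December has 31 days (260 left).
January has 31 days (229 left).
February has 28 days (201 left).
March has 31 days (170 left).
April has 30 days (140 left).
May has 31 days (109 left).
June has 30 days (79 left).
July has 31 days (48 left).
August has 31 days (17 left).
17 days into September → 2014-09-17.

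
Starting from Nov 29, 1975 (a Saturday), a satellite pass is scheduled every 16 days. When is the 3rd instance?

The 3rd occurrence is 2 intervals after the first: 2 × 16 = 32 days after Nov 29, 1975.
Nov has 30 days — 1 day to the end of Nov leaves 31.
31 days into Dec → Dec 31, 1975.

Dec 31, 1975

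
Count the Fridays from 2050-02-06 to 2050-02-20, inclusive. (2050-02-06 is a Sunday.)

2

2050-02-06 is a Sunday; the first Friday on or after it is 2050-02-11 (5 days later).
From 2050-02-11 to 2050-02-20 is 20 − 11 = 9 days.
9 ÷ 7 = 1 full weeks with remainder 2, so 1 more Fridays after the first → 2.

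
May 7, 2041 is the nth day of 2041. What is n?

127

Days in months before May: 31 + 28 + 31 + 30 = 120.
Plus 7 days into May → day 127.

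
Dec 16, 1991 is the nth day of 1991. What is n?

350

Days in months before Dec: 31 + 28 + 31 + 30 + 31 + 30 + 31 + 31 + 30 + 31 + 30 = 334.
Plus 16 days into Dec → day 350.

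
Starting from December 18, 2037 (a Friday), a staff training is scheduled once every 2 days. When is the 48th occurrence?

March 22, 2038

The 48th occurrence is 47 intervals after the first: 47 × 2 = 94 days after December 18, 2037.
December has 31 days — 13 days to the end of December leaves 81.
January has 31 days (50 left).
February has 28 days (22 left).
22 days into March → March 22, 2038.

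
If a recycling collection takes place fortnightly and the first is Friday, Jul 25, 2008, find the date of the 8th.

The 8th occurrence is 7 intervals after the first: 7 × 14 = 98 days after Jul 25, 2008.
Jul has 31 days — 6 days to the end of Jul leaves 92.
Aug has 31 days (61 left).
Sep has 30 days (31 left).
31 days into Oct → Oct 31, 2008.

Oct 31, 2008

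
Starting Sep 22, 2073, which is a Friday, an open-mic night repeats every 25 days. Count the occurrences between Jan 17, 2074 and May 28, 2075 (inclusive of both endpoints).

Occurrences land 25·i days after Sep 22, 2073 for i = 0, 1, 2, …
Jan 17, 2074 is 117 days after the start; 117 ÷ 25 = 4 remainder 17; since the remainder is 17, round up to i = 5. First occurrence in the window: #6 on Jan 25, 2074 (5×25 = 125 days in).
May 28, 2075 is 613 days after the start; 613 ÷ 25 = 24 remainder 13. Last occurrence in the window: #25 on May 15, 2075.
Occurrences #6 through #25: 20 in total.

20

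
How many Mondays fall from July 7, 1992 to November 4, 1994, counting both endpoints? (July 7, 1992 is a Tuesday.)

121

July 7, 1992 is a Tuesday; the first Monday on or after it is July 13, 1992 (6 days later).
From July 13, 1992 to November 4, 1994: 171 + 365 + 308 = 844 days (rest of 1992, 1993, to November 4, 1994 in 1994).
844 ÷ 7 = 120 full weeks with remainder 4, so 120 more Mondays after the first → 121.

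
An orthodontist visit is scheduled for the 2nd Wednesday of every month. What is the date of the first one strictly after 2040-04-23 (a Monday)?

2040-05-09

April 2040 starts on a Sunday; its first Wednesday is the 4th, so the 2nd Wednesday is the 11th — 2040-04-11.
That is not after 2040-04-23, so look at May 2040.
May 2040 starts on a Tuesday; its first Wednesday is the 2nd, so the 2nd Wednesday is the 9th — 2040-05-09.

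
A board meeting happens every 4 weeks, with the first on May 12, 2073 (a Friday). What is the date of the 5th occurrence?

September 1, 2073

The 5th occurrence is 4 intervals after the first: 4 × 28 = 112 days after May 12, 2073.
May has 31 days — 19 days to the end of May leaves 93.
June has 30 days (63 left).
July has 31 days (32 left).
August has 31 days (1 left).
1 day into September → September 1, 2073.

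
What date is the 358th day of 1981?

January has 31 days (358 − 31 = 327 remain).
February has 28 days (327 − 28 = 299 remain).
March has 31 days (299 − 31 = 268 remain).
April has 30 days (268 − 30 = 238 remain).
May has 31 days (238 − 31 = 207 remain).
June has 30 days (207 − 30 = 177 remain).
July has 31 days (177 − 31 = 146 remain).
August has 31 days (146 − 31 = 115 remain).
September has 30 days (115 − 30 = 85 remain).
October has 31 days (85 − 31 = 54 remain).
November has 30 days (54 − 30 = 24 remain).
24 into December → December 24.

December 24, 1981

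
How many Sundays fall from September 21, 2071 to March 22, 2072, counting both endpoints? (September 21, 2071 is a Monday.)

26

September 21, 2071 is a Monday; the first Sunday on or after it is September 27, 2071 (6 days later).
From September 27, 2071 to March 22, 2072: 3 + 31 + 30 + 31 + 31 + 29 + 22 = 177 days (rest of September, October, November, December, January, February, March).
177 ÷ 7 = 25 full weeks with remainder 2, so 25 more Sundays after the first → 26.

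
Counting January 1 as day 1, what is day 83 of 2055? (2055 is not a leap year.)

Mar 24, 2055

Jan has 31 days (83 − 31 = 52 remain).
Feb has 28 days (52 − 28 = 24 remain).
24 into Mar → Mar 24.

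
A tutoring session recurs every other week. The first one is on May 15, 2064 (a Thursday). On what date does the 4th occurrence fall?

Jun 26, 2064

The 4th occurrence is 3 intervals after the first: 3 × 14 = 42 days after May 15, 2064.
May has 31 days — 16 days to the end of May leaves 26.
26 days into Jun → Jun 26, 2064.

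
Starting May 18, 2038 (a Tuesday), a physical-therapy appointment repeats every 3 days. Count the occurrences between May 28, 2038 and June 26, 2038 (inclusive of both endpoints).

10

Occurrences land 3·i days after May 18, 2038 for i = 0, 1, 2, …
May 28, 2038 is 10 days after the start; 10 ÷ 3 = 3 remainder 1; since the remainder is 1, round up to i = 4. First occurrence in the window: #5 on May 30, 2038 (4×3 = 12 days in).
June 26, 2038 is 39 days after the start; 39 ÷ 3 = 13 remainder 0. Last occurrence in the window: #14 on June 26, 2038.
Occurrences #5 through #14: 10 in total.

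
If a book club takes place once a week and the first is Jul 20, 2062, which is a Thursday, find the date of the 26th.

The 26th occurrence is 25 intervals after the first: 25 × 7 = 175 days after Jul 20, 2062.
Jul has 31 days — 11 days to the end of Jul leaves 164.
Aug has 31 days (133 left).
Sep has 30 days (103 left).
Oct has 31 days (72 left).
Nov has 30 days (42 left).
Dec has 31 days (11 left).
11 days into Jan → Jan 11, 2063.

Jan 11, 2063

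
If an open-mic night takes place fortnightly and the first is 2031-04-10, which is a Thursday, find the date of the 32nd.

2032-06-17

The 32nd occurrence is 31 intervals after the first: 31 × 14 = 434 days after 2031-04-10.
April has 30 days — 20 days to the end of April leaves 414.
From end of April to end of 2031 is 245 days (169 left).
January has 31 days (138 left).
February has 29 days (109 left).
March has 31 days (78 left).
April has 30 days (48 left).
May has 31 days (17 left).
17 days into June → 2032-06-17.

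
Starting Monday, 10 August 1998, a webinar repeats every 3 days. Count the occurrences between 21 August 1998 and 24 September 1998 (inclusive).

Occurrences land 3·i days after 10 August 1998 for i = 0, 1, 2, …
21 August 1998 is 11 days after the start; 11 ÷ 3 = 3 remainder 2; since the remainder is 2, round up to i = 4. First occurrence in the window: #5 on 22 August 1998 (4×3 = 12 days in).
24 September 1998 is 45 days after the start; 45 ÷ 3 = 15 remainder 0. Last occurrence in the window: #16 on 24 September 1998.
Occurrences #5 through #16: 12 in total.

12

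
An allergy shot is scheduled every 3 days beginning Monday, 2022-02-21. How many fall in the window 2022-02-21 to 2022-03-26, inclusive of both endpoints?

12

Occurrences land 3·i days after 2022-02-21 for i = 0, 1, 2, …
The window opens on the start date, so the first occurrence inside is #1 on 2022-02-21.
2022-03-26 is 33 days after the start; 33 ÷ 3 = 11 remainder 0. Last occurrence in the window: #12 on 2022-03-26.
Occurrences #1 through #12: 12 in total.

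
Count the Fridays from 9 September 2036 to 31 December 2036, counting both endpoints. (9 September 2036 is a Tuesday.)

16

9 September 2036 is a Tuesday; the first Friday on or after it is 12 September 2036 (3 days later).
From 12 September 2036 to 31 December 2036: 18 + 31 + 30 + 31 = 110 days (rest of September, October, November, December).
110 ÷ 7 = 15 full weeks with remainder 5, so 15 more Fridays after the first → 16.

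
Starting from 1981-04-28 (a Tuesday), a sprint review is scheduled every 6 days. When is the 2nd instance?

1981-05-04

The 2nd occurrence is 1 interval after the first: 1 × 6 = 6 days after 1981-04-28.
April has 30 days — 2 days to the end of April leaves 4.
4 days into May → 1981-05-04.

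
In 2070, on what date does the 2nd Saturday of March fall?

March 2070 begins on a Saturday, so the first Saturday is March 1.
The 2nd Saturday is 1 weeks later: 1 + 7 = 8.

March 8, 2070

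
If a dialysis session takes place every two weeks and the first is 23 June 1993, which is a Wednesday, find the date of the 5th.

The 5th occurrence is 4 intervals after the first: 4 × 14 = 56 days after 23 June 1993.
June has 30 days — 7 days to the end of June leaves 49.
July has 31 days (18 left).
18 days into August → 18 August 1993.

18 August 1993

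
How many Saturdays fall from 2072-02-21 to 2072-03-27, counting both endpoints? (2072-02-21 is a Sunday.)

5

2072-02-21 is a Sunday; the first Saturday on or after it is 2072-02-27 (6 days later).
From 2072-02-27 to 2072-03-27: 2 + 27 = 29 days (rest of February, March).
29 ÷ 7 = 4 full weeks with remainder 1, so 4 more Saturdays after the first → 5.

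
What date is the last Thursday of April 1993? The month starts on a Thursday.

1993-04-29

April 1993 begins on a Thursday, so the first Thursday is April 1.
April 1993 has 30 days. Adding weeks: 1, 8, 15, 22, 29 — the last one ≤ 30 is the 29th.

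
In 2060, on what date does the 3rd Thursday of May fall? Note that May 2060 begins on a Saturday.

May 20, 2060

May 2060 begins on a Saturday, so the first Thursday is May 6 (5 days later).
The 3rd Thursday is 2 weeks later: 6 + 14 = 20.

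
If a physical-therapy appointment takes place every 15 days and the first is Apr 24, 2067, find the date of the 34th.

Aug 31, 2068

The 34th occurrence is 33 intervals after the first: 33 × 15 = 495 days after Apr 24, 2067.
Apr has 30 days — 6 days to the end of Apr leaves 489.
From end of Apr to end of 2067 is 245 days (244 left).
Jan has 31 days (213 left).
Feb has 29 days (184 left).
Mar has 31 days (153 left).
Apr has 30 days (123 left).
May has 31 days (92 left).
Jun has 30 days (62 left).
Jul has 31 days (31 left).
31 days into Aug → Aug 31, 2068.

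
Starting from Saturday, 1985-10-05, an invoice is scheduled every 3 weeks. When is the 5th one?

The 5th occurrence is 4 intervals after the first: 4 × 21 = 84 days after 1985-10-05.
October has 31 days — 26 days to the end of October leaves 58.
November has 30 days (28 left).
28 days into December → 1985-12-28.

1985-12-28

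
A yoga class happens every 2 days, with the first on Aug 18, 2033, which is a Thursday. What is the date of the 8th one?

The 8th occurrence is 7 intervals after the first: 7 × 2 = 14 days after Aug 18, 2033.
Aug has 31 days — 13 days to the end of Aug leaves 1.
1 day into Sep → Sep 1, 2033.

Sep 1, 2033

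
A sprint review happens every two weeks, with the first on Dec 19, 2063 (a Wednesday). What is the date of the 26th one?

Dec 3, 2064

The 26th occurrence is 25 intervals after the first: 25 × 14 = 350 days after Dec 19, 2063.
Dec has 31 days — 12 days to the end of Dec leaves 338.
Jan has 31 days (307 left).
Feb has 29 days (278 left).
Mar has 31 days (247 left).
Apr has 30 days (217 left).
May has 31 days (186 left).
Jun has 30 days (156 left).
Jul has 31 days (125 left).
Aug has 31 days (94 left).
Sep has 30 days (64 left).
Oct has 31 days (33 left).
Nov has 30 days (3 left).
3 days into Dec → Dec 3, 2064.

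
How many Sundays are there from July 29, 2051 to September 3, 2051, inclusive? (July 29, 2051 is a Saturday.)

6

July 29, 2051 is a Saturday; the first Sunday on or after it is July 30, 2051 (1 day later).
From July 30, 2051 to September 3, 2051: 1 + 31 + 3 = 35 days (rest of July, August, September).
35 ÷ 7 = 5 full weeks with remainder 0, so 5 more Sundays after the first → 6.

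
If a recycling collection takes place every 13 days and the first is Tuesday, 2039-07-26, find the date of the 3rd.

2039-08-21

The 3rd occurrence is 2 intervals after the first: 2 × 13 = 26 days after 2039-07-26.
July has 31 days — 5 days to the end of July leaves 21.
21 days into August → 2039-08-21.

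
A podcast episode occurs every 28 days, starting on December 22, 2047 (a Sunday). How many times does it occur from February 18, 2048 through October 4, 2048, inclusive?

Occurrences land 28·i days after December 22, 2047 for i = 0, 1, 2, …
February 18, 2048 is 58 days after the start; 58 ÷ 28 = 2 remainder 2; since the remainder is 2, round up to i = 3. First occurrence in the window: #4 on March 15, 2048 (3×28 = 84 days in).
October 4, 2048 is 287 days after the start; 287 ÷ 28 = 10 remainder 7. Last occurrence in the window: #11 on September 27, 2048.
Occurrences #4 through #11: 8 in total.

8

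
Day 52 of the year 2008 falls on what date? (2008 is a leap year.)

January has 31 days (52 − 31 = 21 remain).
21 into February → February 21.

21 February 2008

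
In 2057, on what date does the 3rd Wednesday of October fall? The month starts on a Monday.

17 October 2057

October 2057 begins on a Monday, so the first Wednesday is October 3 (2 days later).
The 3rd Wednesday is 2 weeks later: 3 + 14 = 17.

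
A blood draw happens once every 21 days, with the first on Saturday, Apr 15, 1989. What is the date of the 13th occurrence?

Dec 23, 1989

The 13th occurrence is 12 intervals after the first: 12 × 21 = 252 days after Apr 15, 1989.
Apr has 30 days — 15 days to the end of Apr leaves 237.
May has 31 days (206 left).
Jun has 30 days (176 left).
Jul has 31 days (145 left).
Aug has 31 days (114 left).
Sep has 30 days (84 left).
Oct has 31 days (53 left).
Nov has 30 days (23 left).
23 days into Dec → Dec 23, 1989.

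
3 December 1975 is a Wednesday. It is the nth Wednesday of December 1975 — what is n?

Day 3 falls in week ⌈3/7⌉ of the month.
Days 1–7 hold the 1st Wednesday, 8–14 the 2nd, 15–21 the 3rd, 22–28 the 4th, 29–31 the 5th.
3 is in the range for the 1st.

1st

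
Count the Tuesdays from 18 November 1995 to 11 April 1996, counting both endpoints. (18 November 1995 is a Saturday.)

18 November 1995 is a Saturday; the first Tuesday on or after it is 21 November 1995 (3 days later).
From 21 November 1995 to 11 April 1996: 9 + 31 + 31 + 29 + 31 + 11 = 142 days (rest of November, December, January, February, March, April).
142 ÷ 7 = 20 full weeks with remainder 2, so 20 more Tuesdays after the first → 21.

21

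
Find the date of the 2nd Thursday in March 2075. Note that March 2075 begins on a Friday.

March 2075 begins on a Friday, so the first Thursday is March 7 (6 days later).
The 2nd Thursday is 1 weeks later: 7 + 7 = 14.

2075-03-14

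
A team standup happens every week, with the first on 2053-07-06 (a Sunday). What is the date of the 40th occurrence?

The 40th occurrence is 39 intervals after the first: 39 × 7 = 273 days after 2053-07-06.
July has 31 days — 25 days to the end of July leaves 248.
August has 31 days (217 left).
September has 30 days (187 left).
October has 31 days (156 left).
November has 30 days (126 left).
December has 31 days (95 left).
January has 31 days (64 left).
February has 28 days (36 left).
March has 31 days (5 left).
5 days into April → 2054-04-05.

2054-04-05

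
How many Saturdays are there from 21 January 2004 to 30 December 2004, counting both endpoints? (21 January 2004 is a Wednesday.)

21 January 2004 is a Wednesday; the first Saturday on or after it is 24 January 2004 (3 days later).
From 24 January 2004 to 30 December 2004: 7 + 29 + 31 + 30 + 31 + 30 + 31 + 31 + 30 + 31 + 30 + 30 = 341 days (rest of January, February, March, April, May, June, July, August, September, October, November, December).
341 ÷ 7 = 48 full weeks with remainder 5, so 48 more Saturdays after the first → 49.

49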